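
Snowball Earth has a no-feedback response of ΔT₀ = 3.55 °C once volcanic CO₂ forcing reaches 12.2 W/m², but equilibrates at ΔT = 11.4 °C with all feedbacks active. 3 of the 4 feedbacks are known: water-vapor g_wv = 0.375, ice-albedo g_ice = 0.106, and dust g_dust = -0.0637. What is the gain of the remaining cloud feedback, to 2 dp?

0.27

Amplification A = ΔT/ΔT₀ = 11.4/3.55 = 3.211.
Total gain g = 1 − 1/A = 1 − 1/3.211 = 0.6886.
Known gains sum to 0.375 + 0.106 − 0.0637 = 0.4173.
g_cld = 0.6886 − 0.4173 = 0.27.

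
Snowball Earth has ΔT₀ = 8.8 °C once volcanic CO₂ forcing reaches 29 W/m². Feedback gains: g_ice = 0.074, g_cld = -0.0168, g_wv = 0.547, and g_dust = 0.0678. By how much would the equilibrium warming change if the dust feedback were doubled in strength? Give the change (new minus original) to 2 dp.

6.99 °C

Original: g = 0.672, ΔT = 8.8/(1−0.672) = 26.8293 °C.
With doubled dust: g' = 0.7398, ΔT' = 8.8/(1−0.7398) = 33.8201 °C.
Change = 33.8201 − 26.8293 = 6.99 °C.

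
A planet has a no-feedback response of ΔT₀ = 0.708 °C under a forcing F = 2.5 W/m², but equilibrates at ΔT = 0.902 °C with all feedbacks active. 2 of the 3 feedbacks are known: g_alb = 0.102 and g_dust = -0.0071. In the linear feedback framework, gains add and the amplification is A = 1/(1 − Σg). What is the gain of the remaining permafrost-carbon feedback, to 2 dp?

0.12

Amplification A = ΔT/ΔT₀ = 0.902/0.708 = 1.274.
Total gain g = 1 − 1/A = 1 − 1/1.274 = 0.2151.
Known gains sum to 0.102 − 0.0071 = 0.0949.
g_pf = 0.2151 − 0.0949 = 0.12.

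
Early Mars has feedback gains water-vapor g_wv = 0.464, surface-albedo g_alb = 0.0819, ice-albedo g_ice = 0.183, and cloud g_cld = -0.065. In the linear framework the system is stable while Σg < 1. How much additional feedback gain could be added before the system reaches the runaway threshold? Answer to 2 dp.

Current total gain = 0.464 + 0.0819 + 0.183 − 0.065 = 0.6639.
Margin to runaway = 1 − 0.6639 = 0.34.

0.34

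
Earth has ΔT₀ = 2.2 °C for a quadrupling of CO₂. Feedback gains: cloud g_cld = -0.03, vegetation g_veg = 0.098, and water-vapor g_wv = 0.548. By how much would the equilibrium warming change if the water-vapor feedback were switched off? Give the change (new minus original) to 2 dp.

Original: g = 0.616, ΔT = 2.2/(1−0.616) = 5.7292 °C.
Without water-vapor: g' = 0.068, ΔT' = 2.2/(1−0.068) = 2.3605 °C.
Change = 2.3605 − 5.7292 = -3.37 °C.

-3.37 °C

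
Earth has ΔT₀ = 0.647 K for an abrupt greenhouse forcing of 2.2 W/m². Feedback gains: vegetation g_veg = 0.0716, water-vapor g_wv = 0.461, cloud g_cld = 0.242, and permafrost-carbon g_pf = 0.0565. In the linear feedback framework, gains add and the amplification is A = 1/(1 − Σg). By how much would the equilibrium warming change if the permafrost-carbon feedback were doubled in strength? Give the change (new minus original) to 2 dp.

1.93 K

Original: g = 0.8311, ΔT = 0.647/(1−0.8311) = 3.8307 K.
With doubled permafrost-carbon: g' = 0.8876, ΔT' = 0.647/(1−0.8876) = 5.7562 K.
Change = 5.7562 − 3.8307 = 1.93 K.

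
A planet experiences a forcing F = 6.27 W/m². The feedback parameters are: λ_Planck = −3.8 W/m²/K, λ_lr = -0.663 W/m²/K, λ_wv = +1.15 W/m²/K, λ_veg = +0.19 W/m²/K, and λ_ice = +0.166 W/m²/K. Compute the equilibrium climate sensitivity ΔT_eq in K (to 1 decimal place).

Net feedback parameter λ = (−3.8) + (-0.663) + (+1.15) + (+0.19) + (+0.166) = -2.957 W/m²/K.
ΔT = −F/λ = −6.27/(-2.957) = 2.1 K.

2.1 K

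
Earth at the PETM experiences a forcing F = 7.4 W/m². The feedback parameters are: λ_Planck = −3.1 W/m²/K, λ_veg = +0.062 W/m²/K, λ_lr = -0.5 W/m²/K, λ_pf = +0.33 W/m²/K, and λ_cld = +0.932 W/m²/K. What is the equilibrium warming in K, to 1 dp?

Net feedback parameter λ = (−3.1) + (+0.062) + (-0.5) + (+0.33) + (+0.932) = -2.276 W/m²/K.
ΔT = −F/λ = −7.4/(-2.276) = 3.3 K.

3.3 K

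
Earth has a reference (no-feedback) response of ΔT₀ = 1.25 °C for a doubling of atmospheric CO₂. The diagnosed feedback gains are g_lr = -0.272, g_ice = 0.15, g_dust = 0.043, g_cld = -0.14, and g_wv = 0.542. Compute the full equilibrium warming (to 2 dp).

1.85 °C

Total gain g = -0.272 + 0.15 + 0.043 − 0.14 + 0.542 = 0.323.
Amplification A = 1/(1 − 0.323) = 1.477.
ΔT = 1.25 × 1.477 = 1.85 °C.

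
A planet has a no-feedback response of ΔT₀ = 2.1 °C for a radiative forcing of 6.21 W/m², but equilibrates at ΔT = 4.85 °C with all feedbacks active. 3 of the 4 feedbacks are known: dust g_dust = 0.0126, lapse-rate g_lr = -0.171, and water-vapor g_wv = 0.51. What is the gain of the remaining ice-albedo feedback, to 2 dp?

Amplification A = ΔT/ΔT₀ = 4.85/2.1 = 2.31.
Total gain g = 1 − 1/A = 1 − 1/2.31 = 0.5671.
Known gains sum to 0.0126 − 0.171 + 0.51 = 0.3516.
g_ice = 0.5671 − 0.3516 = 0.22.

0.22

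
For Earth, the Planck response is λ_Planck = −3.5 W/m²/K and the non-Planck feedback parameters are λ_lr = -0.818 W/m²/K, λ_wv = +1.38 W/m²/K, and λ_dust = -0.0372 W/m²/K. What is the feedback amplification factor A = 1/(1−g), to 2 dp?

Convert to gains: g_lr = -0.818/3.5 = -0.2337; g_wv = 1.38/3.5 = 0.3943; g_dust = -0.0372/3.5 = -0.01063.
Total gain g = 0.14997.
A = 1/(1 − 0.14997) = 1.18.

1.18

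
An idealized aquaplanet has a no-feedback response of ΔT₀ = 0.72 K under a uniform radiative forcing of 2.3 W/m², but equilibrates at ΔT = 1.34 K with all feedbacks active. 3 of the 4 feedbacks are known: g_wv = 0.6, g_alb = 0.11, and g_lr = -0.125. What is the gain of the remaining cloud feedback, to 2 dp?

Amplification A = ΔT/ΔT₀ = 1.34/0.72 = 1.861.
Total gain g = 1 − 1/A = 1 − 1/1.861 = 0.4627.
Known gains sum to 0.6 + 0.11 − 0.125 = 0.585.
g_cld = 0.4627 − 0.585 = -0.12.

-0.12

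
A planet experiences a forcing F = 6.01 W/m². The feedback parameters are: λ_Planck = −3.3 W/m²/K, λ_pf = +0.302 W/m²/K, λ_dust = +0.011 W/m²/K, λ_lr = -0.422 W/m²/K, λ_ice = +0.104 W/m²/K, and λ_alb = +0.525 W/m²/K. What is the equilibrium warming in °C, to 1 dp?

Net feedback parameter λ = (−3.3) + (+0.302) + (+0.011) + (-0.422) + (+0.104) + (+0.525) = -2.78 W/m²/K.
ΔT = −F/λ = −6.01/(-2.78) = 2.2 °C.

2.2 °C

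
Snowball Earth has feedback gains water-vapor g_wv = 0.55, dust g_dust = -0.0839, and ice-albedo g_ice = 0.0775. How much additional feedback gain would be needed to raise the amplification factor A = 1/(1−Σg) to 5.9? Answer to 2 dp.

0.29

Current total gain = 0.5436.
Target gain for A = 5.9: g* = 1 − 1/5.9 = 0.8305.
Additional gain needed = 0.8305 − 0.5436 = 0.29.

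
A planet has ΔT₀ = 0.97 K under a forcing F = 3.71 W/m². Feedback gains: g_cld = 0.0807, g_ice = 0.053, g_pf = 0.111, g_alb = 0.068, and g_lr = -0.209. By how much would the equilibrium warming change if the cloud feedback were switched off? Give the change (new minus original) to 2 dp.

Original: g = 0.1037, ΔT = 0.97/(1−0.1037) = 1.0822 K.
Without cloud: g' = 0.023, ΔT' = 0.97/(1−0.023) = 0.9928 K.
Change = 0.9928 − 1.0822 = -0.09 K.

-0.09 K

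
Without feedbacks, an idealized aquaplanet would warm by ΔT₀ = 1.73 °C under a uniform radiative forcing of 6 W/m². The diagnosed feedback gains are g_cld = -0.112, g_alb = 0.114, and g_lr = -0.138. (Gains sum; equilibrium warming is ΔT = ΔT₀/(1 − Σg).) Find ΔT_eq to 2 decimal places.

1.52 °C

Total gain g = -0.112 + 0.114 − 0.138 = -0.136.
Amplification A = 1/(1 + 0.136) = 0.8803.
ΔT = 1.73 × 0.8803 = 1.52 °C.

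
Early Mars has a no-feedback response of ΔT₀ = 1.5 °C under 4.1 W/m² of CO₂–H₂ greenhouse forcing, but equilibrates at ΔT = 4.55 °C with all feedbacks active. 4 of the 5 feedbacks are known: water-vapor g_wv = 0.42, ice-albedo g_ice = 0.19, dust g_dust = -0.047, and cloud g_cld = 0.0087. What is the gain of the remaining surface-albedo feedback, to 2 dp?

0.10

Amplification A = ΔT/ΔT₀ = 4.55/1.5 = 3.033.
Total gain g = 1 − 1/A = 1 − 1/3.033 = 0.6703.
Known gains sum to 0.42 + 0.19 − 0.047 + 0.0087 = 0.5717.
g_alb = 0.6703 − 0.5717 = 0.10.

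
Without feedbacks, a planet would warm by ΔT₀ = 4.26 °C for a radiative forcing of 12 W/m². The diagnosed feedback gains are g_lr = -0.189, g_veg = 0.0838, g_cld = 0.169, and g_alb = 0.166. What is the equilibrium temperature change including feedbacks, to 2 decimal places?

5.53 °C

Total gain g = -0.189 + 0.0838 + 0.169 + 0.166 = 0.2298.
Amplification A = 1/(1 − 0.2298) = 1.298.
ΔT = 4.26 × 1.298 = 5.53 °C.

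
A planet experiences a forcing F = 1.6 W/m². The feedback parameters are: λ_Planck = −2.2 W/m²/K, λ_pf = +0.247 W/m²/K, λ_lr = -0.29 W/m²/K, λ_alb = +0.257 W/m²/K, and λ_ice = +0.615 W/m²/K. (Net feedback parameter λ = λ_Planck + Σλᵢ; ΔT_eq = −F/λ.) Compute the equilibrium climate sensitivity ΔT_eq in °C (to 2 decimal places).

1.17 °C

Net feedback parameter λ = (−2.2) + (+0.247) + (-0.29) + (+0.257) + (+0.615) = -1.371 W/m²/K.
ΔT = −F/λ = −1.6/(-1.371) = 1.17 °C.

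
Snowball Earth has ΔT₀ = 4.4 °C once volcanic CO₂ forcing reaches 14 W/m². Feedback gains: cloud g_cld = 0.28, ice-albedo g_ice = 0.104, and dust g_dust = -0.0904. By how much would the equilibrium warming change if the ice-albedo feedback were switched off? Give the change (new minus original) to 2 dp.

Original: g = 0.2936, ΔT = 4.4/(1−0.2936) = 6.2288 °C.
Without ice-albedo: g' = 0.1896, ΔT' = 4.4/(1−0.1896) = 5.4294 °C.
Change = 5.4294 − 6.2288 = -0.80 °C.

-0.80 °C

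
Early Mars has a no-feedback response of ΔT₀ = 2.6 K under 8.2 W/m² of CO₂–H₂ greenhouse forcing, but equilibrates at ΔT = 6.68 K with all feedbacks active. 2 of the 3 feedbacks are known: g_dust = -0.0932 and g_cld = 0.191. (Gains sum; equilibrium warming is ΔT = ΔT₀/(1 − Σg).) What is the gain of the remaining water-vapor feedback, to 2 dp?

0.51

Amplification A = ΔT/ΔT₀ = 6.68/2.6 = 2.569.
Total gain g = 1 − 1/A = 1 − 1/2.569 = 0.6107.
Known gains sum to -0.0932 + 0.191 = 0.0978.
g_wv = 0.6107 − 0.0978 = 0.51.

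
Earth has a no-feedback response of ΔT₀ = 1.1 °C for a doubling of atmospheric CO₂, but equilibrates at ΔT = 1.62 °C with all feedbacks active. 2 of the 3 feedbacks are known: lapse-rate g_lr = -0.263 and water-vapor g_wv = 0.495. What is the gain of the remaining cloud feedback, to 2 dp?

0.09

Amplification A = ΔT/ΔT₀ = 1.62/1.1 = 1.473.
Total gain g = 1 − 1/A = 1 − 1/1.473 = 0.3211.
Known gains sum to -0.263 + 0.495 = 0.232.
g_cld = 0.3211 − 0.232 = 0.09.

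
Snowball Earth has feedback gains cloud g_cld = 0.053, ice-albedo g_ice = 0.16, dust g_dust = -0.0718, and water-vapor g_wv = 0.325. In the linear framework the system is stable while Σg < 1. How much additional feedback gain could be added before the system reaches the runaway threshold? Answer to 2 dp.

0.53

Current total gain = 0.053 + 0.16 − 0.0718 + 0.325 = 0.4662.
Margin to runaway = 1 − 0.4662 = 0.53.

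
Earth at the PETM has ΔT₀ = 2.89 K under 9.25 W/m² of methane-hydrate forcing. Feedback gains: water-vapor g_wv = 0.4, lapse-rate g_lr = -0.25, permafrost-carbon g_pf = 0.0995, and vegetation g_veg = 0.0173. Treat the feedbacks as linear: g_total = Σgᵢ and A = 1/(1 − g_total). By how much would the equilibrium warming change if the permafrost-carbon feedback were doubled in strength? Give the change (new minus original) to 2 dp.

Original: g = 0.2668, ΔT = 2.89/(1−0.2668) = 3.9416 K.
With doubled permafrost-carbon: g' = 0.3663, ΔT' = 2.89/(1−0.3663) = 4.5605 K.
Change = 4.5605 − 3.9416 = 0.62 K.

0.62 K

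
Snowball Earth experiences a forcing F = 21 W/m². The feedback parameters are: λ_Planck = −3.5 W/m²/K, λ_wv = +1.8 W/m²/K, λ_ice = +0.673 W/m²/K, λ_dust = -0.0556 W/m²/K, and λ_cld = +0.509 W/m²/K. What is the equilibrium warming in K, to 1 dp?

Net feedback parameter λ = (−3.5) + (+1.8) + (+0.673) + (-0.0556) + (+0.509) = -0.5736 W/m²/K.
ΔT = −F/λ = −21/(-0.5736) = 36.6 K.

36.6 K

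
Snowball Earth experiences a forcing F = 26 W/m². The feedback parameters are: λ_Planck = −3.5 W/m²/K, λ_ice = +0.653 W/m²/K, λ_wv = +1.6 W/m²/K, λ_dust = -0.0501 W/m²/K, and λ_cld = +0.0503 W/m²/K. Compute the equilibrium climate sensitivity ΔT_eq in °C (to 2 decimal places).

20.85 °C

Net feedback parameter λ = (−3.5) + (+0.653) + (+1.6) + (-0.0501) + (+0.0503) = -1.2468 W/m²/K.
ΔT = −F/λ = −26/(-1.2468) = 20.85 °C.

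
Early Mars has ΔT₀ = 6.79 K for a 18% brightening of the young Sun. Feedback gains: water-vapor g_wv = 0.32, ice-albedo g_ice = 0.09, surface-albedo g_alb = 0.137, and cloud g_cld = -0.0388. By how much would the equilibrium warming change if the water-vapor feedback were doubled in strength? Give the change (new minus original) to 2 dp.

25.72 K

Original: g = 0.5082, ΔT = 6.79/(1−0.5082) = 13.8064 K.
With doubled water-vapor: g' = 0.8282, ΔT' = 6.79/(1−0.8282) = 39.5227 K.
Change = 39.5227 − 13.8064 = 25.72 K.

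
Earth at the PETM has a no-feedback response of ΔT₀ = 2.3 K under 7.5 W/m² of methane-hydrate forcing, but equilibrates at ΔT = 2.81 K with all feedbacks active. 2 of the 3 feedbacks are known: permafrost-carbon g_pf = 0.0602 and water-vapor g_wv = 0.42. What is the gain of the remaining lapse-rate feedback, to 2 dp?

Amplification A = ΔT/ΔT₀ = 2.81/2.3 = 1.222.
Total gain g = 1 − 1/A = 1 − 1/1.222 = 0.1817.
Known gains sum to 0.0602 + 0.42 = 0.4802.
g_lr = 0.1817 − 0.4802 = -0.30.

-0.30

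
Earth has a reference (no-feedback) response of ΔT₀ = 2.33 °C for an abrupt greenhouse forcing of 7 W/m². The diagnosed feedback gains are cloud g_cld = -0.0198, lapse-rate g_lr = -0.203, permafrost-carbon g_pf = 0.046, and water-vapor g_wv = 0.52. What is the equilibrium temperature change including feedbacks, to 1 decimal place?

Total gain g = -0.0198 − 0.203 + 0.046 + 0.52 = 0.3432.
Amplification A = 1/(1 − 0.3432) = 1.523.
ΔT = 2.33 × 1.523 = 3.5 °C.

3.5 °C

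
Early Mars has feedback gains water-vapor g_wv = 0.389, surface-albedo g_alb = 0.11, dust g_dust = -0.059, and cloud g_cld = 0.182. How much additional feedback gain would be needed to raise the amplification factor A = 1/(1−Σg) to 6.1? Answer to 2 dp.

0.21

Current total gain = 0.622.
Target gain for A = 6.1: g* = 1 − 1/6.1 = 0.8361.
Additional gain needed = 0.8361 − 0.622 = 0.21.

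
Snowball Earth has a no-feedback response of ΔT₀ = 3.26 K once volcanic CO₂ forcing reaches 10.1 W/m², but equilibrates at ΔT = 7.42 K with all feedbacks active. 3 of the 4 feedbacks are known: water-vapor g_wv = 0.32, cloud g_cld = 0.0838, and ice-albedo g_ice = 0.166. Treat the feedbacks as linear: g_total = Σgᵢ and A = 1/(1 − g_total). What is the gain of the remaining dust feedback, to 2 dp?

Amplification A = ΔT/ΔT₀ = 7.42/3.26 = 2.276.
Total gain g = 1 − 1/A = 1 − 1/2.276 = 0.5606.
Known gains sum to 0.32 + 0.0838 + 0.166 = 0.5698.
g_dust = 0.5606 − 0.5698 = -0.01.

-0.01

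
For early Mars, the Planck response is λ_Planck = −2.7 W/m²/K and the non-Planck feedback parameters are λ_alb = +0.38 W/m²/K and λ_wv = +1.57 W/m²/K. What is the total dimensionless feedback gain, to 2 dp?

Convert to gains: g_alb = 0.38/2.7 = 0.1407; g_wv = 1.57/2.7 = 0.5815.
Total gain g = 0.7222.

0.72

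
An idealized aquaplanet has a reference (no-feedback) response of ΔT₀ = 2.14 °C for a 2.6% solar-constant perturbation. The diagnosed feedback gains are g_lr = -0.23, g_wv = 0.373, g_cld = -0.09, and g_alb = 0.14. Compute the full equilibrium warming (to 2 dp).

Total gain g = -0.23 + 0.373 − 0.09 + 0.14 = 0.193.
Amplification A = 1/(1 − 0.193) = 1.239.
ΔT = 2.14 × 1.239 = 2.65 °C.

2.65 °C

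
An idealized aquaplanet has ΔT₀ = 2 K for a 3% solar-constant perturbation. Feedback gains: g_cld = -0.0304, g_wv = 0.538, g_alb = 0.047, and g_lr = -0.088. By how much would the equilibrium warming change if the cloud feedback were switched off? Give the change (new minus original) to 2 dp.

0.23 K

Original: g = 0.4666, ΔT = 2/(1−0.4666) = 3.7495 K.
Without cloud: g' = 0.497, ΔT' = 2/(1−0.497) = 3.9761 K.
Change = 3.9761 − 3.7495 = 0.23 K.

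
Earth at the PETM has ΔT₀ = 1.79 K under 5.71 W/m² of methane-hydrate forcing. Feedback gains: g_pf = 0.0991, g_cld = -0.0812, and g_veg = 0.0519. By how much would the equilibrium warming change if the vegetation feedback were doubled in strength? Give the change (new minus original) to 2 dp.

Original: g = 0.0698, ΔT = 1.79/(1−0.0698) = 1.9243 K.
With doubled vegetation: g' = 0.1217, ΔT' = 1.79/(1−0.1217) = 2.0380 K.
Change = 2.0380 − 1.9243 = 0.11 K.

0.11 K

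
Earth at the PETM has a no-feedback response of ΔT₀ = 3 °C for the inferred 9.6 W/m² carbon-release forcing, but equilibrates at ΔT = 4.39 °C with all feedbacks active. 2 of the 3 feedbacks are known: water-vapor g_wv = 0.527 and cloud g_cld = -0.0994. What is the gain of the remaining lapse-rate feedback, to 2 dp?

Amplification A = ΔT/ΔT₀ = 4.39/3 = 1.463.
Total gain g = 1 − 1/A = 1 − 1/1.463 = 0.3165.
Known gains sum to 0.527 − 0.0994 = 0.4276.
g_lr = 0.3165 − 0.4276 = -0.11.

-0.11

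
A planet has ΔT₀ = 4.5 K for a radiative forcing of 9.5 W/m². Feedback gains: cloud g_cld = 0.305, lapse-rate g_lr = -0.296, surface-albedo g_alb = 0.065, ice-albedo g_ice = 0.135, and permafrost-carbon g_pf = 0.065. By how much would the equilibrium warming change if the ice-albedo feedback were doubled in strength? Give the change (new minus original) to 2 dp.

Original: g = 0.274, ΔT = 4.5/(1−0.274) = 6.1983 K.
With doubled ice-albedo: g' = 0.409, ΔT' = 4.5/(1−0.409) = 7.6142 K.
Change = 7.6142 − 6.1983 = 1.42 K.

1.42 K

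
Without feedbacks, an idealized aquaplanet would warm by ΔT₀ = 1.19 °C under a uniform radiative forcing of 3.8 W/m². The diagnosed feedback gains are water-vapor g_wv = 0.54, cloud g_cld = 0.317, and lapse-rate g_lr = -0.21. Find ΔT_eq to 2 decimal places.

Total gain g = 0.54 + 0.317 − 0.21 = 0.647.
Amplification A = 1/(1 − 0.647) = 2.833.
ΔT = 1.19 × 2.833 = 3.37 °C.

3.37 °C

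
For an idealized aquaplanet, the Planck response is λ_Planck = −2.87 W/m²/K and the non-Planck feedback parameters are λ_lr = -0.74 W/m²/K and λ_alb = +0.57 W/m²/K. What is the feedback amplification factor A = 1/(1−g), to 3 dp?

Convert to gains: g_lr = -0.74/2.87 = -0.2578; g_alb = 0.57/2.87 = 0.1986.
Total gain g = -0.0592.
A = 1/(1 + 0.0592) = 0.944.

0.944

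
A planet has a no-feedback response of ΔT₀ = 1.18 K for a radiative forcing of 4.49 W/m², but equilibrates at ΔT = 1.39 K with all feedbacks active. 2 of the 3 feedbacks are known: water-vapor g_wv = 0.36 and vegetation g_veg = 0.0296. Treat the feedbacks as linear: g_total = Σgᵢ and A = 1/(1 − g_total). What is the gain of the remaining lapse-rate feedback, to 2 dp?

Amplification A = ΔT/ΔT₀ = 1.39/1.18 = 1.178.
Total gain g = 1 − 1/A = 1 − 1/1.178 = 0.1511.
Known gains sum to 0.36 + 0.0296 = 0.3896.
g_lr = 0.1511 − 0.3896 = -0.24.

-0.24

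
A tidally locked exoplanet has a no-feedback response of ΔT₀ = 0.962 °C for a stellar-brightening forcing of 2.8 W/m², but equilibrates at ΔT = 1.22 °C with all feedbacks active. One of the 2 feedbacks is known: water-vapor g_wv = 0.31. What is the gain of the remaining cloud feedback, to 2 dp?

Amplification A = ΔT/ΔT₀ = 1.22/0.962 = 1.268.
Total gain g = 1 − 1/A = 1 − 1/1.268 = 0.2114.
The known gain is 0.31.
g_cld = 0.2114 − 0.31 = -0.10.

-0.10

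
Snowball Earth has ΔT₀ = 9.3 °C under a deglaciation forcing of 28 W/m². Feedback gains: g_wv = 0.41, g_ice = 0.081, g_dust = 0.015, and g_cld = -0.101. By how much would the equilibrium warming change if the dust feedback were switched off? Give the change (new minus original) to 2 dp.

Original: g = 0.405, ΔT = 9.3/(1−0.405) = 15.6303 °C.
Without dust: g' = 0.39, ΔT' = 9.3/(1−0.39) = 15.2459 °C.
Change = 15.2459 − 15.6303 = -0.38 °C.

-0.38 °C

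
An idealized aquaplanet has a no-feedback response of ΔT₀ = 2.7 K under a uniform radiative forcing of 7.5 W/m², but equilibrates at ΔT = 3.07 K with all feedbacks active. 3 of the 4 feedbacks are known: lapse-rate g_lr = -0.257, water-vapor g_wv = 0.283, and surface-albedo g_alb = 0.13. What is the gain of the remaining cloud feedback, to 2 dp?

-0.04

Amplification A = ΔT/ΔT₀ = 3.07/2.7 = 1.137.
Total gain g = 1 − 1/A = 1 − 1/1.137 = 0.1205.
Known gains sum to -0.257 + 0.283 + 0.13 = 0.156.
g_cld = 0.1205 − 0.156 = -0.04.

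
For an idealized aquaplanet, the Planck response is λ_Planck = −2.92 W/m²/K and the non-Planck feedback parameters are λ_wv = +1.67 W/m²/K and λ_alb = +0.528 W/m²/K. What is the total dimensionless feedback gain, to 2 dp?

0.75

Convert to gains: g_wv = 1.67/2.92 = 0.5719; g_alb = 0.528/2.92 = 0.1808.
Total gain g = 0.7527.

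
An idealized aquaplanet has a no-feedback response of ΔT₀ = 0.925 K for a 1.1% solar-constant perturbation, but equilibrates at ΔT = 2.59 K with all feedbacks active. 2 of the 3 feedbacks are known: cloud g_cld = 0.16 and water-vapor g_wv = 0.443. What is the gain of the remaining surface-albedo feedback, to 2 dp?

0.04

Amplification A = ΔT/ΔT₀ = 2.59/0.925 = 2.8.
Total gain g = 1 − 1/A = 1 − 1/2.8 = 0.6429.
Known gains sum to 0.16 + 0.443 = 0.603.
g_alb = 0.6429 − 0.603 = 0.04.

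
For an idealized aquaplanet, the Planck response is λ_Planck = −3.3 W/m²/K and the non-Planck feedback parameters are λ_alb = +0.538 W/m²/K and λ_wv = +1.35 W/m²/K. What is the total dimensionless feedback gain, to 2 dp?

0.57

Convert to gains: g_alb = 0.538/3.3 = 0.163; g_wv = 1.35/3.3 = 0.4091.
Total gain g = 0.5721.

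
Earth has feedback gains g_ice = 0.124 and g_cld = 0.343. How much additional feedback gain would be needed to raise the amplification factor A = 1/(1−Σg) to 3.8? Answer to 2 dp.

Current total gain = 0.467.
Target gain for A = 3.8: g* = 1 − 1/3.8 = 0.7368.
Additional gain needed = 0.7368 − 0.467 = 0.27.

0.27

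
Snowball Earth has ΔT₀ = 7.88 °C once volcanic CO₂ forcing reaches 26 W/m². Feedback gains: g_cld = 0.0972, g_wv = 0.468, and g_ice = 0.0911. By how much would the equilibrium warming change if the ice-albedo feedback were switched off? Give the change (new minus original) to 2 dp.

-4.80 °C

Original: g = 0.6563, ΔT = 7.88/(1−0.6563) = 22.9270 °C.
Without ice-albedo: g' = 0.5652, ΔT' = 7.88/(1−0.5652) = 18.1233 °C.
Change = 18.1233 − 22.9270 = -4.80 °C.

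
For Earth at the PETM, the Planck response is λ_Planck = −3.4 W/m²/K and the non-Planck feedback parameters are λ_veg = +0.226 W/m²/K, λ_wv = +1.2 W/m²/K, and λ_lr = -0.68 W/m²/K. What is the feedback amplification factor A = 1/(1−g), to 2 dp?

Convert to gains: g_veg = 0.226/3.4 = 0.06647; g_wv = 1.2/3.4 = 0.3529; g_lr = -0.68/3.4 = -0.2.
Total gain g = 0.21937.
A = 1/(1 − 0.21937) = 1.28.

1.28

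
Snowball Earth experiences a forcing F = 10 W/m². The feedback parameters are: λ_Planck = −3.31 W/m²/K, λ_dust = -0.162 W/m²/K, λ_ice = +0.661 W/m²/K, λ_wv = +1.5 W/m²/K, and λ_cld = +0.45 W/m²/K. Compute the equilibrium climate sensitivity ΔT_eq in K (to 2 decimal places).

Net feedback parameter λ = (−3.31) + (-0.162) + (+0.661) + (+1.5) + (+0.45) = -0.861 W/m²/K.
ΔT = −F/λ = −10/(-0.861) = 11.61 K.

11.61 K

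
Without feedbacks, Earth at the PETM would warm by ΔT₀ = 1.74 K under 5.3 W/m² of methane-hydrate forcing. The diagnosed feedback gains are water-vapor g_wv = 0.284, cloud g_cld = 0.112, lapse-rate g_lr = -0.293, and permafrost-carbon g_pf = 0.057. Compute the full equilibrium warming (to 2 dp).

Total gain g = 0.284 + 0.112 − 0.293 + 0.057 = 0.16.
Amplification A = 1/(1 − 0.16) = 1.19.
ΔT = 1.74 × 1.19 = 2.07 K.

2.07 K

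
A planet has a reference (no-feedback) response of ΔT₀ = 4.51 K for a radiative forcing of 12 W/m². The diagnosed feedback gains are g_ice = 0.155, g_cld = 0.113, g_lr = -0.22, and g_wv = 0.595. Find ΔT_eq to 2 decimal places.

Total gain g = 0.155 + 0.113 − 0.22 + 0.595 = 0.643.
Amplification A = 1/(1 − 0.643) = 2.801.
ΔT = 4.51 × 2.801 = 12.63 K.

12.63 K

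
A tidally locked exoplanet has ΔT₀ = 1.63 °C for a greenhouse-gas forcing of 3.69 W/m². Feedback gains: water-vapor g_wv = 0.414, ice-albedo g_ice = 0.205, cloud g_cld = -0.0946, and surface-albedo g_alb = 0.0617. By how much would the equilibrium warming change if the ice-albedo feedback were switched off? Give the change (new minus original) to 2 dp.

-1.30 °C

Original: g = 0.5861, ΔT = 1.63/(1−0.5861) = 3.9381 °C.
Without ice-albedo: g' = 0.3811, ΔT' = 1.63/(1−0.3811) = 2.6337 °C.
Change = 2.6337 − 3.9381 = -1.30 °C.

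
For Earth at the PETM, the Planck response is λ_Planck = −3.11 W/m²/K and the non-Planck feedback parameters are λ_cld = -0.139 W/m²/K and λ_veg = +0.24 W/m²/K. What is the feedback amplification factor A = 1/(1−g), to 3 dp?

Convert to gains: g_cld = -0.139/3.11 = -0.04469; g_veg = 0.24/3.11 = 0.07717.
Total gain g = 0.03248.
A = 1/(1 − 0.03248) = 1.034.

1.034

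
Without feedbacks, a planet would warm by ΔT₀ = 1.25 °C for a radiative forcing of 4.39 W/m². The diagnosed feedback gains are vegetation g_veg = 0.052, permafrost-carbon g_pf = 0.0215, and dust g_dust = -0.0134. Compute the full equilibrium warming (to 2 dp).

Total gain g = 0.052 + 0.0215 − 0.0134 = 0.0601.
Amplification A = 1/(1 − 0.0601) = 1.064.
ΔT = 1.25 × 1.064 = 1.33 °C.

1.33 °C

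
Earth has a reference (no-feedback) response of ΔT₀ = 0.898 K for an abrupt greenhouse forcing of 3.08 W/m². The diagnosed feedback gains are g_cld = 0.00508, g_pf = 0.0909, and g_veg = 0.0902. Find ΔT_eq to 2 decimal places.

1.10 K

Total gain g = 0.00508 + 0.0909 + 0.0902 = 0.18618.
Amplification A = 1/(1 − 0.18618) = 1.229.
ΔT = 0.898 × 1.229 = 1.10 K.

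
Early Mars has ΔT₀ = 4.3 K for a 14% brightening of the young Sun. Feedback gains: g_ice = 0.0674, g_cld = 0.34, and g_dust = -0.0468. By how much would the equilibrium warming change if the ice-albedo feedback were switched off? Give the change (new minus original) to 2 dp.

-0.64 K

Original: g = 0.3606, ΔT = 4.3/(1−0.3606) = 6.7251 K.
Without ice-albedo: g' = 0.2932, ΔT' = 4.3/(1−0.2932) = 6.0838 K.
Change = 6.0838 − 6.7251 = -0.64 K.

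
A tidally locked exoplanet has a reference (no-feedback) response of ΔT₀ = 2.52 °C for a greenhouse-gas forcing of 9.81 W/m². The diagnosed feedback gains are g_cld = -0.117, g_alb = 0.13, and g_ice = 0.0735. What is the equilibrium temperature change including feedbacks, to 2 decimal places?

Total gain g = -0.117 + 0.13 + 0.0735 = 0.0865.
Amplification A = 1/(1 − 0.0865) = 1.095.
ΔT = 2.52 × 1.095 = 2.76 °C.

2.76 °C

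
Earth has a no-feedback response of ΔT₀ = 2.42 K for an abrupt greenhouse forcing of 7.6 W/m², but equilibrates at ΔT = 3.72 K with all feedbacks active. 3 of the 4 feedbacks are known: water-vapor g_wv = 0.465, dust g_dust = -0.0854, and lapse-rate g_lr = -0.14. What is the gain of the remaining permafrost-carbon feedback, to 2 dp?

Amplification A = ΔT/ΔT₀ = 3.72/2.42 = 1.537.
Total gain g = 1 − 1/A = 1 − 1/1.537 = 0.3494.
Known gains sum to 0.465 − 0.0854 − 0.14 = 0.2396.
g_pf = 0.3494 − 0.2396 = 0.11.

0.11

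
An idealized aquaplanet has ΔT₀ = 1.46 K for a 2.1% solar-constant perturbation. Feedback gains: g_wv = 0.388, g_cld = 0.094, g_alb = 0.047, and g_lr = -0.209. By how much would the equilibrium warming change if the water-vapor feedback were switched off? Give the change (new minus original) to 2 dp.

Original: g = 0.32, ΔT = 1.46/(1−0.32) = 2.1471 K.
Without water-vapor: g' = -0.068, ΔT' = 1.46/(1+0.068) = 1.3670 K.
Change = 1.3670 − 2.1471 = -0.78 K.

-0.78 K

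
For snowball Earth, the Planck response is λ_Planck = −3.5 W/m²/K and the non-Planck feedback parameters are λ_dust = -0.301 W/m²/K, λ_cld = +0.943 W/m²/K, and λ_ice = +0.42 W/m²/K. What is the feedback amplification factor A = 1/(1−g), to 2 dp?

Convert to gains: g_dust = -0.301/3.5 = -0.086; g_cld = 0.943/3.5 = 0.2694; g_ice = 0.42/3.5 = 0.12.
Total gain g = 0.3034.
A = 1/(1 − 0.3034) = 1.44.

1.44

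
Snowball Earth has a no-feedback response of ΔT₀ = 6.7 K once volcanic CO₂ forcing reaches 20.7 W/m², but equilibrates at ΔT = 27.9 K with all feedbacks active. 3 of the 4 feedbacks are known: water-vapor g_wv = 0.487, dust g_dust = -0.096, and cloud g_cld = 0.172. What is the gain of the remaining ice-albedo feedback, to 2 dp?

0.20

Amplification A = ΔT/ΔT₀ = 27.9/6.7 = 4.164.
Total gain g = 1 − 1/A = 1 − 1/4.164 = 0.7598.
Known gains sum to 0.487 − 0.096 + 0.172 = 0.563.
g_ice = 0.7598 − 0.563 = 0.20.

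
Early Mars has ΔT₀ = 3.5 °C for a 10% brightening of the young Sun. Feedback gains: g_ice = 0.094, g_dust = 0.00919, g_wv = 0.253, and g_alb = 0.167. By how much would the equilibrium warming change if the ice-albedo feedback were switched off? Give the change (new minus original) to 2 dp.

-1.21 °C

Original: g = 0.52319, ΔT = 3.5/(1−0.52319) = 7.3405 °C.
Without ice-albedo: g' = 0.42919, ΔT' = 3.5/(1−0.42919) = 6.1316 °C.
Change = 6.1316 − 7.3405 = -1.21 °C.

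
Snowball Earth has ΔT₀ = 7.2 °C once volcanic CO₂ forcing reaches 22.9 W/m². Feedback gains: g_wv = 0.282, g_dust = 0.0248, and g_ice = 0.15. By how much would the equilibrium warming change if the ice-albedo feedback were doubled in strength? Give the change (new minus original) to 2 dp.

5.06 °C

Original: g = 0.4568, ΔT = 7.2/(1−0.4568) = 13.2548 °C.
With doubled ice-albedo: g' = 0.6068, ΔT' = 7.2/(1−0.6068) = 18.3113 °C.
Change = 18.3113 − 13.2548 = 5.06 °C.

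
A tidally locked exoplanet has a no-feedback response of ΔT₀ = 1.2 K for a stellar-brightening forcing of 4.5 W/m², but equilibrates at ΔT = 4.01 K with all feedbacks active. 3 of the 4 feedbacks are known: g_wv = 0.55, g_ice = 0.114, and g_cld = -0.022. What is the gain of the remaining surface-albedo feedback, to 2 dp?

0.06

Amplification A = ΔT/ΔT₀ = 4.01/1.2 = 3.342.
Total gain g = 1 − 1/A = 1 − 1/3.342 = 0.7008.
Known gains sum to 0.55 + 0.114 − 0.022 = 0.642.
g_alb = 0.7008 − 0.642 = 0.06.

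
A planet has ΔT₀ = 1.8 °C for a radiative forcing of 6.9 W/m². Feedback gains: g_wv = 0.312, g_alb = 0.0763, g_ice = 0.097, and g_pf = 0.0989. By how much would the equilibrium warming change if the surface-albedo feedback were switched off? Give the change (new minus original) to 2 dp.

-0.67 °C

Original: g = 0.5842, ΔT = 1.8/(1−0.5842) = 4.3290 °C.
Without surface-albedo: g' = 0.5079, ΔT' = 1.8/(1−0.5079) = 3.6578 °C.
Change = 3.6578 − 4.3290 = -0.67 °C.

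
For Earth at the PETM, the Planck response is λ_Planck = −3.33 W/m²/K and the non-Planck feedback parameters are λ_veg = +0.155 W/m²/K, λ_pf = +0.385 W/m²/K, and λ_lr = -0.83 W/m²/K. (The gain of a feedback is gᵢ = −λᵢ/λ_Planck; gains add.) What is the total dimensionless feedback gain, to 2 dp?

Convert to gains: g_veg = 0.155/3.33 = 0.04655; g_pf = 0.385/3.33 = 0.1156; g_lr = -0.83/3.33 = -0.2492.
Total gain g = -0.08705.

-0.09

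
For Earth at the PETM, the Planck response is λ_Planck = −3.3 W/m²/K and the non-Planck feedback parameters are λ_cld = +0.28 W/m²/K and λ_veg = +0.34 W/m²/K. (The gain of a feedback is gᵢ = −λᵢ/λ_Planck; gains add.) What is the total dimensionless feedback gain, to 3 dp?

0.188

Convert to gains: g_cld = 0.28/3.3 = 0.08485; g_veg = 0.34/3.3 = 0.103.
Total gain g = 0.18785.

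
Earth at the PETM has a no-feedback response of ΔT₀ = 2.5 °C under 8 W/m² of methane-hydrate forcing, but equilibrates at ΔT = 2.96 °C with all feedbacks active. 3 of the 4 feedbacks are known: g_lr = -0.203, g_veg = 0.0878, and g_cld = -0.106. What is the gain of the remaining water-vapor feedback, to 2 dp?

Amplification A = ΔT/ΔT₀ = 2.96/2.5 = 1.184.
Total gain g = 1 − 1/A = 1 − 1/1.184 = 0.1554.
Known gains sum to -0.203 + 0.0878 − 0.106 = -0.2212.
g_wv = 0.1554 + 0.2212 = 0.38.

0.38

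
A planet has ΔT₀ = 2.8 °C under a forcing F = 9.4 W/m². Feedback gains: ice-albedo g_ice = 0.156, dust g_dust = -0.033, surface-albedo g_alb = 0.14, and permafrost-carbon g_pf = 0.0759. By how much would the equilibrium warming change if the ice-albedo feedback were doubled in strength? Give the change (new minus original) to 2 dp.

Original: g = 0.3389, ΔT = 2.8/(1−0.3389) = 4.2354 °C.
With doubled ice-albedo: g' = 0.4949, ΔT' = 2.8/(1−0.4949) = 5.5435 °C.
Change = 5.5435 − 4.2354 = 1.31 °C.

1.31 °C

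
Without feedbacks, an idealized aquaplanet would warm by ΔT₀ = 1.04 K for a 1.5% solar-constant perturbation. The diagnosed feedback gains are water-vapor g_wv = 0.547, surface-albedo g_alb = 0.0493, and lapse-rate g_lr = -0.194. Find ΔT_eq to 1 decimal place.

Total gain g = 0.547 + 0.0493 − 0.194 = 0.4023.
Amplification A = 1/(1 − 0.4023) = 1.673.
ΔT = 1.04 × 1.673 = 1.7 K.

1.7 K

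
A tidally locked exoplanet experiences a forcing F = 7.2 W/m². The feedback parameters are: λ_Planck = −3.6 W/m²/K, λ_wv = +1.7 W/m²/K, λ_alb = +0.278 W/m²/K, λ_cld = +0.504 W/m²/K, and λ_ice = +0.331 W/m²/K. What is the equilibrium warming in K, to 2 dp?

Net feedback parameter λ = (−3.6) + (+1.7) + (+0.278) + (+0.504) + (+0.331) = -0.787 W/m²/K.
ΔT = −F/λ = −7.2/(-0.787) = 9.15 K.

9.15 K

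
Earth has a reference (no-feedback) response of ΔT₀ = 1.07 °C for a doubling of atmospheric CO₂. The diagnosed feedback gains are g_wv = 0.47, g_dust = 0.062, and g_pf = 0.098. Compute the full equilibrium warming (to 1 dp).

2.9 °C

Total gain g = 0.47 + 0.062 + 0.098 = 0.63.
Amplification A = 1/(1 − 0.63) = 2.703.
ΔT = 1.07 × 2.703 = 2.9 °C.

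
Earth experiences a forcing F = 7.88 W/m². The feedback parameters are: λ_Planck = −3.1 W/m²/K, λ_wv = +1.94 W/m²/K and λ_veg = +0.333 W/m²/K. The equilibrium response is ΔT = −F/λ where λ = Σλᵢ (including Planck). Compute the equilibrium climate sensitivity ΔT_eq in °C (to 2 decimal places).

Net feedback parameter λ = (−3.1) + (+1.94) + (+0.333) = -0.827 W/m²/K.
ΔT = −F/λ = −7.88/(-0.827) = 9.53 °C.

9.53 °C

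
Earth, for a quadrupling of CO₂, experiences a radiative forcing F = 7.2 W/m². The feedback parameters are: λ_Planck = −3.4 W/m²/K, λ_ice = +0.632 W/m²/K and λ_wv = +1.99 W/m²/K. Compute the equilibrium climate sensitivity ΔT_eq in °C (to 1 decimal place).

Net feedback parameter λ = (−3.4) + (+0.632) + (+1.99) = -0.778 W/m²/K.
ΔT = −F/λ = −7.2/(-0.778) = 9.3 °C.

9.3 °C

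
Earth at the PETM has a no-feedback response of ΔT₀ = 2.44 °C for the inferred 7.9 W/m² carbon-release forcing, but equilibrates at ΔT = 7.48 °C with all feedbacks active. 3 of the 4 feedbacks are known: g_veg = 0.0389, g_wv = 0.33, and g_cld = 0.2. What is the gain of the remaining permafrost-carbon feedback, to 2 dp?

Amplification A = ΔT/ΔT₀ = 7.48/2.44 = 3.066.
Total gain g = 1 − 1/A = 1 − 1/3.066 = 0.6738.
Known gains sum to 0.0389 + 0.33 + 0.2 = 0.5689.
g_pf = 0.6738 − 0.5689 = 0.10.

0.10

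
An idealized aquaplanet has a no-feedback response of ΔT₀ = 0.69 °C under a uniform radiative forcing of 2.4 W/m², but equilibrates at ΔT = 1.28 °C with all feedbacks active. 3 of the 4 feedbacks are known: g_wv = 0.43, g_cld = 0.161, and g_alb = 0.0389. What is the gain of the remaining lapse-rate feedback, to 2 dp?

Amplification A = ΔT/ΔT₀ = 1.28/0.69 = 1.855.
Total gain g = 1 − 1/A = 1 − 1/1.855 = 0.4609.
Known gains sum to 0.43 + 0.161 + 0.0389 = 0.6299.
g_lr = 0.4609 − 0.6299 = -0.17.

-0.17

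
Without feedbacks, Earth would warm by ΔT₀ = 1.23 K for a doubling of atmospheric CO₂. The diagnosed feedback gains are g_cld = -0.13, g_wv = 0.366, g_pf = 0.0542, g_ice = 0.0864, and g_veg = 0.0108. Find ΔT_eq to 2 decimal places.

Total gain g = -0.13 + 0.366 + 0.0542 + 0.0864 + 0.0108 = 0.3874.
Amplification A = 1/(1 − 0.3874) = 1.632.
ΔT = 1.23 × 1.632 = 2.01 K.

2.01 K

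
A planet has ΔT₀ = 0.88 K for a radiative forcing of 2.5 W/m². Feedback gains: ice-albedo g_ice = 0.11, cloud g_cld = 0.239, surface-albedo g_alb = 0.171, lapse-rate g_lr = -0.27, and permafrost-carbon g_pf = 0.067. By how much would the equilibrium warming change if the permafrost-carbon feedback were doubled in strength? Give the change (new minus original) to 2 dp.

Original: g = 0.317, ΔT = 0.88/(1−0.317) = 1.2884 K.
With doubled permafrost-carbon: g' = 0.384, ΔT' = 0.88/(1−0.384) = 1.4286 K.
Change = 1.4286 − 1.2884 = 0.14 K.

0.14 K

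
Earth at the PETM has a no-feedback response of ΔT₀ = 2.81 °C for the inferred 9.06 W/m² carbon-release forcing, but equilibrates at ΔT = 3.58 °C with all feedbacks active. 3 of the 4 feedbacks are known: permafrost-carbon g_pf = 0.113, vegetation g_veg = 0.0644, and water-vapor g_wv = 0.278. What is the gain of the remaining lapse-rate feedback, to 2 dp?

Amplification A = ΔT/ΔT₀ = 3.58/2.81 = 1.274.
Total gain g = 1 − 1/A = 1 − 1/1.274 = 0.2151.
Known gains sum to 0.113 + 0.0644 + 0.278 = 0.4554.
g_lr = 0.2151 − 0.4554 = -0.24.

-0.24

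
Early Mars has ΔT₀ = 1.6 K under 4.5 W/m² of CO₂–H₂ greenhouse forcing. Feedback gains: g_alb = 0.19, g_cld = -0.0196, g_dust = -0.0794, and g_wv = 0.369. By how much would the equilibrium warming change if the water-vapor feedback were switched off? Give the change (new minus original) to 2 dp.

Original: g = 0.46, ΔT = 1.6/(1−0.46) = 2.9630 K.
Without water-vapor: g' = 0.091, ΔT' = 1.6/(1−0.091) = 1.7602 K.
Change = 1.7602 − 2.9630 = -1.20 K.

-1.20 K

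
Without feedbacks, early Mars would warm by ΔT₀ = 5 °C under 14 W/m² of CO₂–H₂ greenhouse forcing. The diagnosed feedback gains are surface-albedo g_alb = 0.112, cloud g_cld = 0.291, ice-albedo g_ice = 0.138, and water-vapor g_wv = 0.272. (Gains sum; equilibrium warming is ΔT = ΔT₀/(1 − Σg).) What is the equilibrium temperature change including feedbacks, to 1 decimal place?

26.7 °C

Total gain g = 0.112 + 0.291 + 0.138 + 0.272 = 0.813.
Amplification A = 1/(1 − 0.813) = 5.348.
ΔT = 5 × 5.348 = 26.7 °C.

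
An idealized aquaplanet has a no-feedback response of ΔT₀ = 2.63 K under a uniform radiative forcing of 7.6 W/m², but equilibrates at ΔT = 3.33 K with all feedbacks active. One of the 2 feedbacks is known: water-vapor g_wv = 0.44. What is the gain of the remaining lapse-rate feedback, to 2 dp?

Amplification A = ΔT/ΔT₀ = 3.33/2.63 = 1.266.
Total gain g = 1 − 1/A = 1 − 1/1.266 = 0.2101.
The known gain is 0.44.
g_lr = 0.2101 − 0.44 = -0.23.

-0.23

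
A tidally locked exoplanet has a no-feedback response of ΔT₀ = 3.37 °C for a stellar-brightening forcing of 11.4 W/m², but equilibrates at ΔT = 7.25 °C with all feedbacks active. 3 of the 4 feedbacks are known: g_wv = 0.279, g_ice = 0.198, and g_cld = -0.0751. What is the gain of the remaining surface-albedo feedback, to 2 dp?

0.13

Amplification A = ΔT/ΔT₀ = 7.25/3.37 = 2.151.
Total gain g = 1 − 1/A = 1 − 1/2.151 = 0.5351.
Known gains sum to 0.279 + 0.198 − 0.0751 = 0.4019.
g_alb = 0.5351 − 0.4019 = 0.13.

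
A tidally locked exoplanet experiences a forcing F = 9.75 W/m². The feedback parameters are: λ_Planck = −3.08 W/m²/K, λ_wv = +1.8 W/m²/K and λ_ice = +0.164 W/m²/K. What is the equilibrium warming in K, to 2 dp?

Net feedback parameter λ = (−3.08) + (+1.8) + (+0.164) = -1.116 W/m²/K.
ΔT = −F/λ = −9.75/(-1.116) = 8.74 K.

8.74 K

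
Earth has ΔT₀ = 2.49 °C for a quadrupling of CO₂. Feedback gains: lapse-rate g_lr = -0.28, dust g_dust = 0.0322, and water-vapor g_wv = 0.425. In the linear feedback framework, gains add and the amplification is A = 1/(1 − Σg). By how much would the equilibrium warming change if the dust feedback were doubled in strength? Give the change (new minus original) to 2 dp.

Original: g = 0.1772, ΔT = 2.49/(1−0.1772) = 3.0263 °C.
With doubled dust: g' = 0.2094, ΔT' = 2.49/(1−0.2094) = 3.1495 °C.
Change = 3.1495 − 3.0263 = 0.12 °C.

0.12 °C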